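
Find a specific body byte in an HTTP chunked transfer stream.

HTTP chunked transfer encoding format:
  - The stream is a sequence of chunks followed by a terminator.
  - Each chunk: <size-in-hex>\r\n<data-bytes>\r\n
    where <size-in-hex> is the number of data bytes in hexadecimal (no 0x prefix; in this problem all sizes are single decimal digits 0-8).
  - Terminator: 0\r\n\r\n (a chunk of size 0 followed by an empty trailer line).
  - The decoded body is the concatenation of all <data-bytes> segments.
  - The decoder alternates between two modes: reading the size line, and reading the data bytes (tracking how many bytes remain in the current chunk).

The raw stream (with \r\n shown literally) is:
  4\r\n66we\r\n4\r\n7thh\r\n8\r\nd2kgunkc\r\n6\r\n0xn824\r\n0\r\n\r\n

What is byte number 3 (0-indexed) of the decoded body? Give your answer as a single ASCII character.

Chunk 1: stream[0..1]='4' size=0x4=4, data at stream[3..7]='66we' -> body[0..4], body so far='66we'
Chunk 2: stream[9..10]='4' size=0x4=4, data at stream[12..16]='7thh' -> body[4..8], body so far='66we7thh'
Chunk 3: stream[18..19]='8' size=0x8=8, data at stream[21..29]='d2kgunkc' -> body[8..16], body so far='66we7thhd2kgunkc'
Chunk 4: stream[31..32]='6' size=0x6=6, data at stream[34..40]='0xn824' -> body[16..22], body so far='66we7thhd2kgunkc0xn824'
Chunk 5: stream[42..43]='0' size=0 (terminator). Final body='66we7thhd2kgunkc0xn824' (22 bytes)
Body byte 3 = 'e'

Answer: e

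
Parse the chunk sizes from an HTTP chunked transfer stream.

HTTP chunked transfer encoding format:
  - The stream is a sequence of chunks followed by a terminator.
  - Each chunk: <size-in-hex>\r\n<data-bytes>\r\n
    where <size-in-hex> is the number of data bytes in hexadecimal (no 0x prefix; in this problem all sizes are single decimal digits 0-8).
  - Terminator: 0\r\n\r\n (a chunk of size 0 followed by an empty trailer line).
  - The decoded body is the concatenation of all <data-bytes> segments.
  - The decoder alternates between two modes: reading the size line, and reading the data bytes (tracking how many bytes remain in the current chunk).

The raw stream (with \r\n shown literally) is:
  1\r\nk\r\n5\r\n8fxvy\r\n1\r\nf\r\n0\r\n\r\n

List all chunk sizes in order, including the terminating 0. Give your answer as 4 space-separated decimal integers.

Chunk 1: stream[0..1]='1' size=0x1=1, data at stream[3..4]='k' -> body[0..1], body so far='k'
Chunk 2: stream[6..7]='5' size=0x5=5, data at stream[9..14]='8fxvy' -> body[1..6], body so far='k8fxvy'
Chunk 3: stream[16..17]='1' size=0x1=1, data at stream[19..20]='f' -> body[6..7], body so far='k8fxvyf'
Chunk 4: stream[22..23]='0' size=0 (terminator). Final body='k8fxvyf' (7 bytes)

Answer: 1 5 1 0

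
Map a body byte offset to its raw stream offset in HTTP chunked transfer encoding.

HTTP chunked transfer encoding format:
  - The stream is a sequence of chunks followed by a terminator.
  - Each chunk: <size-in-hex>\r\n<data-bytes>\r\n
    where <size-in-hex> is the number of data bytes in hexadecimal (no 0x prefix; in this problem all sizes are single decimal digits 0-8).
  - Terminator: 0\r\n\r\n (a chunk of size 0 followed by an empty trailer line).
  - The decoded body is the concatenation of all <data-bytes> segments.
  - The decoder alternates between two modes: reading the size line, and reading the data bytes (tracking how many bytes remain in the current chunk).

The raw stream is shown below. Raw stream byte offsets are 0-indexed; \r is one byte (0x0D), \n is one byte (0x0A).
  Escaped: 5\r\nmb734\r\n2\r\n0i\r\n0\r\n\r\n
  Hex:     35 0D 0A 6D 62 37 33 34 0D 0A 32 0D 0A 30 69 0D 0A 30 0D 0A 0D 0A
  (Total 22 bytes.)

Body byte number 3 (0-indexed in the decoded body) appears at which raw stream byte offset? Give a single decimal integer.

Answer: 6

Derivation:
Chunk 1: stream[0..1]='5' size=0x5=5, data at stream[3..8]='mb734' -> body[0..5], body so far='mb734'
Chunk 2: stream[10..11]='2' size=0x2=2, data at stream[13..15]='0i' -> body[5..7], body so far='mb7340i'
Chunk 3: stream[17..18]='0' size=0 (terminator). Final body='mb7340i' (7 bytes)
Body byte 3 at stream offset 6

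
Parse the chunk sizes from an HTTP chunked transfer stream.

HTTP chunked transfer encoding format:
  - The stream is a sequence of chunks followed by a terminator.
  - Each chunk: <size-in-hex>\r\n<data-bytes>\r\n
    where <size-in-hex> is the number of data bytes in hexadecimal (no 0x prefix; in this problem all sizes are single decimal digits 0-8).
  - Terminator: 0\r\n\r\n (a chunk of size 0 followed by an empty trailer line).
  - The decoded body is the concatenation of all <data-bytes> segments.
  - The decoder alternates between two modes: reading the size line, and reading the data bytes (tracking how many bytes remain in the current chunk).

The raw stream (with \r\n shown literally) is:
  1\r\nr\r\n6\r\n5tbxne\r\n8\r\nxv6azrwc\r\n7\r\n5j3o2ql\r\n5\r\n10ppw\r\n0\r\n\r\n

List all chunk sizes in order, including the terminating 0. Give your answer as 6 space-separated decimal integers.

Answer: 1 6 8 7 5 0

Derivation:
Chunk 1: stream[0..1]='1' size=0x1=1, data at stream[3..4]='r' -> body[0..1], body so far='r'
Chunk 2: stream[6..7]='6' size=0x6=6, data at stream[9..15]='5tbxne' -> body[1..7], body so far='r5tbxne'
Chunk 3: stream[17..18]='8' size=0x8=8, data at stream[20..28]='xv6azrwc' -> body[7..15], body so far='r5tbxnexv6azrwc'
Chunk 4: stream[30..31]='7' size=0x7=7, data at stream[33..40]='5j3o2ql' -> body[15..22], body so far='r5tbxnexv6azrwc5j3o2ql'
Chunk 5: stream[42..43]='5' size=0x5=5, data at stream[45..50]='10ppw' -> body[22..27], body so far='r5tbxnexv6azrwc5j3o2ql10ppw'
Chunk 6: stream[52..53]='0' size=0 (terminator). Final body='r5tbxnexv6azrwc5j3o2ql10ppw' (27 bytes)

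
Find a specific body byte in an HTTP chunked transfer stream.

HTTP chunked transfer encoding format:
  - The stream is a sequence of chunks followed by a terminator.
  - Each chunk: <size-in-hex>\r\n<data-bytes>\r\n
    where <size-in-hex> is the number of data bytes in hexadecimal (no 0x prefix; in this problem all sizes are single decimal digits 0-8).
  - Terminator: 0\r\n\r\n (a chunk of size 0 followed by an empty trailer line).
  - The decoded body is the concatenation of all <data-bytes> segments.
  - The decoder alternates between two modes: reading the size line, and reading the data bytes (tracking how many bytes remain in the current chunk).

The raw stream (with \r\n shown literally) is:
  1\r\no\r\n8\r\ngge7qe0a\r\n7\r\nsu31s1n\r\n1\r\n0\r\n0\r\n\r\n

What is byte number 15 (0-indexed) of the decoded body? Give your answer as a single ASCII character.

Answer: n

Derivation:
Chunk 1: stream[0..1]='1' size=0x1=1, data at stream[3..4]='o' -> body[0..1], body so far='o'
Chunk 2: stream[6..7]='8' size=0x8=8, data at stream[9..17]='gge7qe0a' -> body[1..9], body so far='ogge7qe0a'
Chunk 3: stream[19..20]='7' size=0x7=7, data at stream[22..29]='su31s1n' -> body[9..16], body so far='ogge7qe0asu31s1n'
Chunk 4: stream[31..32]='1' size=0x1=1, data at stream[34..35]='0' -> body[16..17], body so far='ogge7qe0asu31s1n0'
Chunk 5: stream[37..38]='0' size=0 (terminator). Final body='ogge7qe0asu31s1n0' (17 bytes)
Body byte 15 = 'n'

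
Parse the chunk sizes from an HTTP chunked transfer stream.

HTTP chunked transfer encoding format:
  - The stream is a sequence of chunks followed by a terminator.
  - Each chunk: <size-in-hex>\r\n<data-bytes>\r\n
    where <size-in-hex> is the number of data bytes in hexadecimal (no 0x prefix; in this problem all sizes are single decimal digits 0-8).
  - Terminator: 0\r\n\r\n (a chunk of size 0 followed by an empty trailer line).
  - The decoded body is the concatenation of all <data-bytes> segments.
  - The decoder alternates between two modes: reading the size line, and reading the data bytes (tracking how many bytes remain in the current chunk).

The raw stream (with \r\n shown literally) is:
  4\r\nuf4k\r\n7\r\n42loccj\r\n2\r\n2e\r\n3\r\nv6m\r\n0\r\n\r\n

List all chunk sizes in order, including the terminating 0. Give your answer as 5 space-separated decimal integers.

Answer: 4 7 2 3 0

Derivation:
Chunk 1: stream[0..1]='4' size=0x4=4, data at stream[3..7]='uf4k' -> body[0..4], body so far='uf4k'
Chunk 2: stream[9..10]='7' size=0x7=7, data at stream[12..19]='42loccj' -> body[4..11], body so far='uf4k42loccj'
Chunk 3: stream[21..22]='2' size=0x2=2, data at stream[24..26]='2e' -> body[11..13], body so far='uf4k42loccj2e'
Chunk 4: stream[28..29]='3' size=0x3=3, data at stream[31..34]='v6m' -> body[13..16], body so far='uf4k42loccj2ev6m'
Chunk 5: stream[36..37]='0' size=0 (terminator). Final body='uf4k42loccj2ev6m' (16 bytes)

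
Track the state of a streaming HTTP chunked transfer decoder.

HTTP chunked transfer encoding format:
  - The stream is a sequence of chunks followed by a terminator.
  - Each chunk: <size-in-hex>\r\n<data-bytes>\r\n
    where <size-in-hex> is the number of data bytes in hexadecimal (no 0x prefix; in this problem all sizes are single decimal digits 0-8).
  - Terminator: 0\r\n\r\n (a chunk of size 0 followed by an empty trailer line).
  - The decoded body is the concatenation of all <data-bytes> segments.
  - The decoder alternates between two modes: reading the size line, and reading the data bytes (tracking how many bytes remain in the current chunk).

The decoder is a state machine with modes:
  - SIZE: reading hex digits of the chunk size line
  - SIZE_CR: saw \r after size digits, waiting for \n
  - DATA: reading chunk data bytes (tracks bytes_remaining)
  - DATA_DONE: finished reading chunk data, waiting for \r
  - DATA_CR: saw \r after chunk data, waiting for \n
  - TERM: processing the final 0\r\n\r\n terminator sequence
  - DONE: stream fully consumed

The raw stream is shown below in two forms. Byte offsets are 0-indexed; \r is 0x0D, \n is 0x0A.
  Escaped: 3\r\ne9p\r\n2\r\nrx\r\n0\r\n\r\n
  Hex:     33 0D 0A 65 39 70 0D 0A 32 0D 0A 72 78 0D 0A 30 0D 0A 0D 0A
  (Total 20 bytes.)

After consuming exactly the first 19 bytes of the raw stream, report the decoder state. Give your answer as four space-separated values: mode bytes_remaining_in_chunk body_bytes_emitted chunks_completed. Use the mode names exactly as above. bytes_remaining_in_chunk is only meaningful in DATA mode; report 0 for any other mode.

Answer: TERM 0 5 2

Derivation:
Byte 0 = '3': mode=SIZE remaining=0 emitted=0 chunks_done=0
Byte 1 = 0x0D: mode=SIZE_CR remaining=0 emitted=0 chunks_done=0
Byte 2 = 0x0A: mode=DATA remaining=3 emitted=0 chunks_done=0
Byte 3 = 'e': mode=DATA remaining=2 emitted=1 chunks_done=0
Byte 4 = '9': mode=DATA remaining=1 emitted=2 chunks_done=0
Byte 5 = 'p': mode=DATA_DONE remaining=0 emitted=3 chunks_done=0
Byte 6 = 0x0D: mode=DATA_CR remaining=0 emitted=3 chunks_done=0
Byte 7 = 0x0A: mode=SIZE remaining=0 emitted=3 chunks_done=1
Byte 8 = '2': mode=SIZE remaining=0 emitted=3 chunks_done=1
Byte 9 = 0x0D: mode=SIZE_CR remaining=0 emitted=3 chunks_done=1
Byte 10 = 0x0A: mode=DATA remaining=2 emitted=3 chunks_done=1
Byte 11 = 'r': mode=DATA remaining=1 emitted=4 chunks_done=1
Byte 12 = 'x': mode=DATA_DONE remaining=0 emitted=5 chunks_done=1
Byte 13 = 0x0D: mode=DATA_CR remaining=0 emitted=5 chunks_done=1
Byte 14 = 0x0A: mode=SIZE remaining=0 emitted=5 chunks_done=2
Byte 15 = '0': mode=SIZE remaining=0 emitted=5 chunks_done=2
Byte 16 = 0x0D: mode=SIZE_CR remaining=0 emitted=5 chunks_done=2
Byte 17 = 0x0A: mode=TERM remaining=0 emitted=5 chunks_done=2
Byte 18 = 0x0D: mode=TERM remaining=0 emitted=5 chunks_done=2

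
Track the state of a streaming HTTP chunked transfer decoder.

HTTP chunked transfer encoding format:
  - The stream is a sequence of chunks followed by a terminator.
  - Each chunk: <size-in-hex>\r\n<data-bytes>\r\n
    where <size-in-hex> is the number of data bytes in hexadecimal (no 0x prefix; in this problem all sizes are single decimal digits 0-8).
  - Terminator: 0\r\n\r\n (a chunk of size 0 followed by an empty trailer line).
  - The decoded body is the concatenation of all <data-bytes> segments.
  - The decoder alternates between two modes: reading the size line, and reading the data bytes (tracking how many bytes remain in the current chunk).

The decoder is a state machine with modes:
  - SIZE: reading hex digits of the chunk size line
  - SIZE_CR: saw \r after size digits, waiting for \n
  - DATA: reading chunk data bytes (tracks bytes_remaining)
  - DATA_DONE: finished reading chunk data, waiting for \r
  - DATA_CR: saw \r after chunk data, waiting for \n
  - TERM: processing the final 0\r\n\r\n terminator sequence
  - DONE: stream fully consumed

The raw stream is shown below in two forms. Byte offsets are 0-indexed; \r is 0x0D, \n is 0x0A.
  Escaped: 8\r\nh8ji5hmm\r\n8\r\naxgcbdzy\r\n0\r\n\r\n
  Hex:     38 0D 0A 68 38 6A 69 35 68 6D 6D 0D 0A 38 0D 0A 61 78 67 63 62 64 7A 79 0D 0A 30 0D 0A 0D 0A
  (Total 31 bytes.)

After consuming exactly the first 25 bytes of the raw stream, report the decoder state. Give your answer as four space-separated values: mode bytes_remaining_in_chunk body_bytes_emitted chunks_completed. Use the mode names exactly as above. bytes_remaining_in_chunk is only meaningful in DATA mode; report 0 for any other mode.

Byte 0 = '8': mode=SIZE remaining=0 emitted=0 chunks_done=0
Byte 1 = 0x0D: mode=SIZE_CR remaining=0 emitted=0 chunks_done=0
Byte 2 = 0x0A: mode=DATA remaining=8 emitted=0 chunks_done=0
Byte 3 = 'h': mode=DATA remaining=7 emitted=1 chunks_done=0
Byte 4 = '8': mode=DATA remaining=6 emitted=2 chunks_done=0
Byte 5 = 'j': mode=DATA remaining=5 emitted=3 chunks_done=0
Byte 6 = 'i': mode=DATA remaining=4 emitted=4 chunks_done=0
Byte 7 = '5': mode=DATA remaining=3 emitted=5 chunks_done=0
Byte 8 = 'h': mode=DATA remaining=2 emitted=6 chunks_done=0
Byte 9 = 'm': mode=DATA remaining=1 emitted=7 chunks_done=0
Byte 10 = 'm': mode=DATA_DONE remaining=0 emitted=8 chunks_done=0
Byte 11 = 0x0D: mode=DATA_CR remaining=0 emitted=8 chunks_done=0
Byte 12 = 0x0A: mode=SIZE remaining=0 emitted=8 chunks_done=1
Byte 13 = '8': mode=SIZE remaining=0 emitted=8 chunks_done=1
Byte 14 = 0x0D: mode=SIZE_CR remaining=0 emitted=8 chunks_done=1
Byte 15 = 0x0A: mode=DATA remaining=8 emitted=8 chunks_done=1
Byte 16 = 'a': mode=DATA remaining=7 emitted=9 chunks_done=1
Byte 17 = 'x': mode=DATA remaining=6 emitted=10 chunks_done=1
Byte 18 = 'g': mode=DATA remaining=5 emitted=11 chunks_done=1
Byte 19 = 'c': mode=DATA remaining=4 emitted=12 chunks_done=1
Byte 20 = 'b': mode=DATA remaining=3 emitted=13 chunks_done=1
Byte 21 = 'd': mode=DATA remaining=2 emitted=14 chunks_done=1
Byte 22 = 'z': mode=DATA remaining=1 emitted=15 chunks_done=1
Byte 23 = 'y': mode=DATA_DONE remaining=0 emitted=16 chunks_done=1
Byte 24 = 0x0D: mode=DATA_CR remaining=0 emitted=16 chunks_done=1

Answer: DATA_CR 0 16 1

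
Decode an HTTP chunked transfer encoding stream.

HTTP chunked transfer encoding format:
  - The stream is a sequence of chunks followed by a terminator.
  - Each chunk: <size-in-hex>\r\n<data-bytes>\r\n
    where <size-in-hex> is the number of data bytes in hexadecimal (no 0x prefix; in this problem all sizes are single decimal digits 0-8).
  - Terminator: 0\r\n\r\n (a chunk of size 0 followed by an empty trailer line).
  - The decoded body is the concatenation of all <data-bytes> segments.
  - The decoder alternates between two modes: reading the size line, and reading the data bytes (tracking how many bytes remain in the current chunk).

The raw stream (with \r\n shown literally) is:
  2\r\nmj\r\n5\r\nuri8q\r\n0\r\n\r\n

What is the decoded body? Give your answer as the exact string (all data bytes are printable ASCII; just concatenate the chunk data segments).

Chunk 1: stream[0..1]='2' size=0x2=2, data at stream[3..5]='mj' -> body[0..2], body so far='mj'
Chunk 2: stream[7..8]='5' size=0x5=5, data at stream[10..15]='uri8q' -> body[2..7], body so far='mjuri8q'
Chunk 3: stream[17..18]='0' size=0 (terminator). Final body='mjuri8q' (7 bytes)

Answer: mjuri8q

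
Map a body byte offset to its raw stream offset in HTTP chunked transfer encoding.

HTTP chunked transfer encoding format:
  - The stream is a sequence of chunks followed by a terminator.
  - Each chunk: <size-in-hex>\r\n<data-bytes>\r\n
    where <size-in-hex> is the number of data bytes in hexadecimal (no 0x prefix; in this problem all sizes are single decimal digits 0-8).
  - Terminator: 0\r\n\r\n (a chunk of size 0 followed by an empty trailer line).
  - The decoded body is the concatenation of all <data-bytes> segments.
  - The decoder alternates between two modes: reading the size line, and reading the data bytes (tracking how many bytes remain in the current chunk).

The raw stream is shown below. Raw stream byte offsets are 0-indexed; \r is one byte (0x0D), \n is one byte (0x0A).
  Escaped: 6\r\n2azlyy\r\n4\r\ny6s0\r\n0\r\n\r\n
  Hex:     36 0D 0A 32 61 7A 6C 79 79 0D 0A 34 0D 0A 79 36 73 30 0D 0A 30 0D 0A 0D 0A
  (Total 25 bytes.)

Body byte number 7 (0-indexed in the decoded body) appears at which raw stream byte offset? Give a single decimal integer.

Answer: 15

Derivation:
Chunk 1: stream[0..1]='6' size=0x6=6, data at stream[3..9]='2azlyy' -> body[0..6], body so far='2azlyy'
Chunk 2: stream[11..12]='4' size=0x4=4, data at stream[14..18]='y6s0' -> body[6..10], body so far='2azlyyy6s0'
Chunk 3: stream[20..21]='0' size=0 (terminator). Final body='2azlyyy6s0' (10 bytes)
Body byte 7 at stream offset 15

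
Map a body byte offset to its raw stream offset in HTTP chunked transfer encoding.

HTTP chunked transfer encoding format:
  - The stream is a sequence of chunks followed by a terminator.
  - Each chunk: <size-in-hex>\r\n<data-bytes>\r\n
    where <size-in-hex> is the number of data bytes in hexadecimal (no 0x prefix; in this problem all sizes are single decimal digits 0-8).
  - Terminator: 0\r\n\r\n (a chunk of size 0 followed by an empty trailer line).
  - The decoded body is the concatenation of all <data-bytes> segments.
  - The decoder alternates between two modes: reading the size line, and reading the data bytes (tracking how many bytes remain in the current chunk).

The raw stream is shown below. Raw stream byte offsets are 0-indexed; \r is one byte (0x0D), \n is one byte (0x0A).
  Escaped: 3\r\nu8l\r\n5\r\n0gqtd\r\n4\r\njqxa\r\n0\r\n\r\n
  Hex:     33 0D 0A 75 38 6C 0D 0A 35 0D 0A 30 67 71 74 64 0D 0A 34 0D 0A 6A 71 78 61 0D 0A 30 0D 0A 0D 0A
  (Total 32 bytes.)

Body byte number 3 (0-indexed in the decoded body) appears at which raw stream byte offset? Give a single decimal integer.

Chunk 1: stream[0..1]='3' size=0x3=3, data at stream[3..6]='u8l' -> body[0..3], body so far='u8l'
Chunk 2: stream[8..9]='5' size=0x5=5, data at stream[11..16]='0gqtd' -> body[3..8], body so far='u8l0gqtd'
Chunk 3: stream[18..19]='4' size=0x4=4, data at stream[21..25]='jqxa' -> body[8..12], body so far='u8l0gqtdjqxa'
Chunk 4: stream[27..28]='0' size=0 (terminator). Final body='u8l0gqtdjqxa' (12 bytes)
Body byte 3 at stream offset 11

Answer: 11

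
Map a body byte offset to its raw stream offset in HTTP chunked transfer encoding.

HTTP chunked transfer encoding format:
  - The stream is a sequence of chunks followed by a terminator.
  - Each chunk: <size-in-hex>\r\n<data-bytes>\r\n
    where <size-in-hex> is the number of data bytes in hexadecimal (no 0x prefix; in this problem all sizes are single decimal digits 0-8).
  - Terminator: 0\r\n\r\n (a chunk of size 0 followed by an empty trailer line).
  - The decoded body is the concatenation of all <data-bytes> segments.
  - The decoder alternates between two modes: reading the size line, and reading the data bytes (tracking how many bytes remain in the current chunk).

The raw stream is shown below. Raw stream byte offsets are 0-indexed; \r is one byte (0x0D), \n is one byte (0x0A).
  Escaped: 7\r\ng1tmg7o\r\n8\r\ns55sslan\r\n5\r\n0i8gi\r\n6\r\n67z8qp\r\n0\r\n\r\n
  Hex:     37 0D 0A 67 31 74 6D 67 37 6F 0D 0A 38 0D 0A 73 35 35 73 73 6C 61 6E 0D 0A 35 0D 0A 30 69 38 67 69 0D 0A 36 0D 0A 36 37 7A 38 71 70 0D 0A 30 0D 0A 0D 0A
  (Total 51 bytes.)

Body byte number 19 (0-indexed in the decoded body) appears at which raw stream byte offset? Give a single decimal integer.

Chunk 1: stream[0..1]='7' size=0x7=7, data at stream[3..10]='g1tmg7o' -> body[0..7], body so far='g1tmg7o'
Chunk 2: stream[12..13]='8' size=0x8=8, data at stream[15..23]='s55sslan' -> body[7..15], body so far='g1tmg7os55sslan'
Chunk 3: stream[25..26]='5' size=0x5=5, data at stream[28..33]='0i8gi' -> body[15..20], body so far='g1tmg7os55sslan0i8gi'
Chunk 4: stream[35..36]='6' size=0x6=6, data at stream[38..44]='67z8qp' -> body[20..26], body so far='g1tmg7os55sslan0i8gi67z8qp'
Chunk 5: stream[46..47]='0' size=0 (terminator). Final body='g1tmg7os55sslan0i8gi67z8qp' (26 bytes)
Body byte 19 at stream offset 32

Answer: 32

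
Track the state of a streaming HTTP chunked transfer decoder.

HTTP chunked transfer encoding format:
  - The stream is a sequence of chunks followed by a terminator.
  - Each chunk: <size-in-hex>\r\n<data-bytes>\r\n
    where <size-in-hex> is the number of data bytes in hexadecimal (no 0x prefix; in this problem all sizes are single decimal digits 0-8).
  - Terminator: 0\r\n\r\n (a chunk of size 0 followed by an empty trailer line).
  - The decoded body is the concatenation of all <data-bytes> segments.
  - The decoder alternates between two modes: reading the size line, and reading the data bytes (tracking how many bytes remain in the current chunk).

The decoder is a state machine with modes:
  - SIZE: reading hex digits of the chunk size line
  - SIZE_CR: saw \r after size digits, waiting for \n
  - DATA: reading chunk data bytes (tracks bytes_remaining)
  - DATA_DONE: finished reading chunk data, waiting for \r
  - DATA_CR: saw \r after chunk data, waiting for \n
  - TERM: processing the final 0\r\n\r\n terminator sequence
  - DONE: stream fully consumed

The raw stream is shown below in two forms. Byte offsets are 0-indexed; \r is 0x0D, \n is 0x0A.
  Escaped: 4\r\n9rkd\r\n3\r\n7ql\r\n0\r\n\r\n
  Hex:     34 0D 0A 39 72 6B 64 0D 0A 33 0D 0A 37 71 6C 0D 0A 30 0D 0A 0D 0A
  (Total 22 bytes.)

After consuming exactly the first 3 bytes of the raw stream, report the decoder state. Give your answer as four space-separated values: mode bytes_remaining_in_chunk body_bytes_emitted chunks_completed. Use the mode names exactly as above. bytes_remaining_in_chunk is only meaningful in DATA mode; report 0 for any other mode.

Byte 0 = '4': mode=SIZE remaining=0 emitted=0 chunks_done=0
Byte 1 = 0x0D: mode=SIZE_CR remaining=0 emitted=0 chunks_done=0
Byte 2 = 0x0A: mode=DATA remaining=4 emitted=0 chunks_done=0

Answer: DATA 4 0 0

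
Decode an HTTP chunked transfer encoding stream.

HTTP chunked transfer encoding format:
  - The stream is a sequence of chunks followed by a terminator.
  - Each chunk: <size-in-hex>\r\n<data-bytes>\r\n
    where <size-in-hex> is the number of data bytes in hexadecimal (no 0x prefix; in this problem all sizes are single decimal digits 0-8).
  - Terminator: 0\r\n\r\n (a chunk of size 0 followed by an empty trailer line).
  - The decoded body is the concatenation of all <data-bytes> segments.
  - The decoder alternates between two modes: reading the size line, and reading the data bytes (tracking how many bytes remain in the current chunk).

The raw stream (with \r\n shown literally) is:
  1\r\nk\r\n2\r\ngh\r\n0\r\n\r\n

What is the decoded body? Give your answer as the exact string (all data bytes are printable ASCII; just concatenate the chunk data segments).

Answer: kgh

Derivation:
Chunk 1: stream[0..1]='1' size=0x1=1, data at stream[3..4]='k' -> body[0..1], body so far='k'
Chunk 2: stream[6..7]='2' size=0x2=2, data at stream[9..11]='gh' -> body[1..3], body so far='kgh'
Chunk 3: stream[13..14]='0' size=0 (terminator). Final body='kgh' (3 bytes)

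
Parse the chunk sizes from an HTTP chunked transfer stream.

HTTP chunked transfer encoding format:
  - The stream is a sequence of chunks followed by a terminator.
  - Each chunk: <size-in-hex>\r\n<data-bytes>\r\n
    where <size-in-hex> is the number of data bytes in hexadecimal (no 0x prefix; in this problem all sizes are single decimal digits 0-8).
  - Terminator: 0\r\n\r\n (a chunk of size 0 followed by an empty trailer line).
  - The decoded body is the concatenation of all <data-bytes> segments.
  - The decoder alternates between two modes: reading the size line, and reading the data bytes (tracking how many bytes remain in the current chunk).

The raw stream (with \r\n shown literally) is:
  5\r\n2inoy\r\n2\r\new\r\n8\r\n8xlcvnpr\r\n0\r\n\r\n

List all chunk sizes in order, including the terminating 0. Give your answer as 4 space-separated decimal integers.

Answer: 5 2 8 0

Derivation:
Chunk 1: stream[0..1]='5' size=0x5=5, data at stream[3..8]='2inoy' -> body[0..5], body so far='2inoy'
Chunk 2: stream[10..11]='2' size=0x2=2, data at stream[13..15]='ew' -> body[5..7], body so far='2inoyew'
Chunk 3: stream[17..18]='8' size=0x8=8, data at stream[20..28]='8xlcvnpr' -> body[7..15], body so far='2inoyew8xlcvnpr'
Chunk 4: stream[30..31]='0' size=0 (terminator). Final body='2inoyew8xlcvnpr' (15 bytes)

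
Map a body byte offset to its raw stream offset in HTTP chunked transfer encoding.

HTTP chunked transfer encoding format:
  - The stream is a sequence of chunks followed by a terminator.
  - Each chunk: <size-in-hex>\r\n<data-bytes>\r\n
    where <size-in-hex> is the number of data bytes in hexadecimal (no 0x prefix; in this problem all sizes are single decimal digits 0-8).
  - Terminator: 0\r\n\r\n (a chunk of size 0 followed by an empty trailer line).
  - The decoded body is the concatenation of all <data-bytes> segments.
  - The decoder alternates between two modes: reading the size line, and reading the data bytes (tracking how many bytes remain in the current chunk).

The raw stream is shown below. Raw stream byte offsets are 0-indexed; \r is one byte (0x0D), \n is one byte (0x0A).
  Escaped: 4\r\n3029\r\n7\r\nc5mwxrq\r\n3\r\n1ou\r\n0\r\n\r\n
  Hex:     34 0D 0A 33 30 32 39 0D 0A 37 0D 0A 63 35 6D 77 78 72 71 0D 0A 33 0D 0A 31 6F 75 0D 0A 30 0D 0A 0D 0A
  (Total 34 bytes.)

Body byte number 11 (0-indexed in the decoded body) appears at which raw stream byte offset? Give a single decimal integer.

Answer: 24

Derivation:
Chunk 1: stream[0..1]='4' size=0x4=4, data at stream[3..7]='3029' -> body[0..4], body so far='3029'
Chunk 2: stream[9..10]='7' size=0x7=7, data at stream[12..19]='c5mwxrq' -> body[4..11], body so far='3029c5mwxrq'
Chunk 3: stream[21..22]='3' size=0x3=3, data at stream[24..27]='1ou' -> body[11..14], body so far='3029c5mwxrq1ou'
Chunk 4: stream[29..30]='0' size=0 (terminator). Final body='3029c5mwxrq1ou' (14 bytes)
Body byte 11 at stream offset 24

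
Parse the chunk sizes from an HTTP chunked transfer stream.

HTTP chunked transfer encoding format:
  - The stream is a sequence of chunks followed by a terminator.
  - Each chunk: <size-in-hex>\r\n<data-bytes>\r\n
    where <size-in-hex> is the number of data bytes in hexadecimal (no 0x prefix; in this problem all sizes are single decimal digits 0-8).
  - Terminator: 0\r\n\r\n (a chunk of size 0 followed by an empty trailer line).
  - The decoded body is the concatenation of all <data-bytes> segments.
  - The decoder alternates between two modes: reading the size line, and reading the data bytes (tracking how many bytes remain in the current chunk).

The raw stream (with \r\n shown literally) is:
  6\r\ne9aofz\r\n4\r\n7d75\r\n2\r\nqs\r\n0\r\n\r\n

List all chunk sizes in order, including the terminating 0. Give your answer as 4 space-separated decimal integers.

Chunk 1: stream[0..1]='6' size=0x6=6, data at stream[3..9]='e9aofz' -> body[0..6], body so far='e9aofz'
Chunk 2: stream[11..12]='4' size=0x4=4, data at stream[14..18]='7d75' -> body[6..10], body so far='e9aofz7d75'
Chunk 3: stream[20..21]='2' size=0x2=2, data at stream[23..25]='qs' -> body[10..12], body so far='e9aofz7d75qs'
Chunk 4: stream[27..28]='0' size=0 (terminator). Final body='e9aofz7d75qs' (12 bytes)

Answer: 6 4 2 0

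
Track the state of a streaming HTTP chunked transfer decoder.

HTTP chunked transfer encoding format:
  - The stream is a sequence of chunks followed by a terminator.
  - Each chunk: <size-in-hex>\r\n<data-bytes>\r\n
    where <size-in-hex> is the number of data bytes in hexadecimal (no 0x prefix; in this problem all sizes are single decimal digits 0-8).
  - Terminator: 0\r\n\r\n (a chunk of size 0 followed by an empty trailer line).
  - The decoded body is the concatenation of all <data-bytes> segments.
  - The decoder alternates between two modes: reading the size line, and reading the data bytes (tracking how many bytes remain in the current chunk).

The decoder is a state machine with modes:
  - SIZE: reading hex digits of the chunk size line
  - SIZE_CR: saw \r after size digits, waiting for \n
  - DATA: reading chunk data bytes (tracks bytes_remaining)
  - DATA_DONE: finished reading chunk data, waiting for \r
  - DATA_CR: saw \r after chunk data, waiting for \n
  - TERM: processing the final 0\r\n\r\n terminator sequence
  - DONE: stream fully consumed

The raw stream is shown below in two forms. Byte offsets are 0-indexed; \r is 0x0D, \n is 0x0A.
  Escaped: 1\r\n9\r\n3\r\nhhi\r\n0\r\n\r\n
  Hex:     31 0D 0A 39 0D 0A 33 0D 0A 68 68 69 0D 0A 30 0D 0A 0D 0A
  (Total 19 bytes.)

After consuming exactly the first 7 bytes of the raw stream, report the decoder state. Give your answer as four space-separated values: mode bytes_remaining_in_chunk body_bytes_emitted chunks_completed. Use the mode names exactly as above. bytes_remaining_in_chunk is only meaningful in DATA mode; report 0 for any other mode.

Byte 0 = '1': mode=SIZE remaining=0 emitted=0 chunks_done=0
Byte 1 = 0x0D: mode=SIZE_CR remaining=0 emitted=0 chunks_done=0
Byte 2 = 0x0A: mode=DATA remaining=1 emitted=0 chunks_done=0
Byte 3 = '9': mode=DATA_DONE remaining=0 emitted=1 chunks_done=0
Byte 4 = 0x0D: mode=DATA_CR remaining=0 emitted=1 chunks_done=0
Byte 5 = 0x0A: mode=SIZE remaining=0 emitted=1 chunks_done=1
Byte 6 = '3': mode=SIZE remaining=0 emitted=1 chunks_done=1

Answer: SIZE 0 1 1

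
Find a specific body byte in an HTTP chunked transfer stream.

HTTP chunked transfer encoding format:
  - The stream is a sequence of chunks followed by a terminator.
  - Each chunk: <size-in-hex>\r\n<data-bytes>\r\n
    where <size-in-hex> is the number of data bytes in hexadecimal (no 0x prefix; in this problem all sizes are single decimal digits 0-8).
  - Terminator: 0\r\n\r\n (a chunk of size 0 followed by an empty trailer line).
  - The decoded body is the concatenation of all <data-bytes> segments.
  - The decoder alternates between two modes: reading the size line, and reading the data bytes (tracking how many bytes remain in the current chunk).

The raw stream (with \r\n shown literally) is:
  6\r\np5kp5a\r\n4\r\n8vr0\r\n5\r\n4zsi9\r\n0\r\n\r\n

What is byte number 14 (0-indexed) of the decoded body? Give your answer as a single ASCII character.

Answer: 9

Derivation:
Chunk 1: stream[0..1]='6' size=0x6=6, data at stream[3..9]='p5kp5a' -> body[0..6], body so far='p5kp5a'
Chunk 2: stream[11..12]='4' size=0x4=4, data at stream[14..18]='8vr0' -> body[6..10], body so far='p5kp5a8vr0'
Chunk 3: stream[20..21]='5' size=0x5=5, data at stream[23..28]='4zsi9' -> body[10..15], body so far='p5kp5a8vr04zsi9'
Chunk 4: stream[30..31]='0' size=0 (terminator). Final body='p5kp5a8vr04zsi9' (15 bytes)
Body byte 14 = '9'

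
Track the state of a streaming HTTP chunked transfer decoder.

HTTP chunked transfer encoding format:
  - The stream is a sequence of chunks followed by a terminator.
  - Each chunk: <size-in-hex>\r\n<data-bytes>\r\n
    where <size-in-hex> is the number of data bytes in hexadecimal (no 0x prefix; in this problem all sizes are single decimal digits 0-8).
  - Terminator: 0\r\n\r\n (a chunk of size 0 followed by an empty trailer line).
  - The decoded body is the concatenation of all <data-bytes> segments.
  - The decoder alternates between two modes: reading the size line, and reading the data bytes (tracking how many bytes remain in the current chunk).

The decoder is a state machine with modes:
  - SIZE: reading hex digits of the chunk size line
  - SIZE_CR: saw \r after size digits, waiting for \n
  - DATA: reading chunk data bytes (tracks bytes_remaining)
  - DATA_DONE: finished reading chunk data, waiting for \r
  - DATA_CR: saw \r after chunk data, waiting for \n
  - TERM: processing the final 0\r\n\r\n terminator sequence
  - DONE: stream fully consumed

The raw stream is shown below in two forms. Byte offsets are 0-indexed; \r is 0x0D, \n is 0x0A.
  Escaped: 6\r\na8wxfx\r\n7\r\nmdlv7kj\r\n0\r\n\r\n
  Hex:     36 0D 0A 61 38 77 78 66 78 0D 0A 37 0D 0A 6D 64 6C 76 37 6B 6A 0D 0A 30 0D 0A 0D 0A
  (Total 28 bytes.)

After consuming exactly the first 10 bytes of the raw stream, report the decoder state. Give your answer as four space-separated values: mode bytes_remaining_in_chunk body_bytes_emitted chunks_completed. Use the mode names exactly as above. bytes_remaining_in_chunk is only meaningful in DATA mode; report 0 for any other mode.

Byte 0 = '6': mode=SIZE remaining=0 emitted=0 chunks_done=0
Byte 1 = 0x0D: mode=SIZE_CR remaining=0 emitted=0 chunks_done=0
Byte 2 = 0x0A: mode=DATA remaining=6 emitted=0 chunks_done=0
Byte 3 = 'a': mode=DATA remaining=5 emitted=1 chunks_done=0
Byte 4 = '8': mode=DATA remaining=4 emitted=2 chunks_done=0
Byte 5 = 'w': mode=DATA remaining=3 emitted=3 chunks_done=0
Byte 6 = 'x': mode=DATA remaining=2 emitted=4 chunks_done=0
Byte 7 = 'f': mode=DATA remaining=1 emitted=5 chunks_done=0
Byte 8 = 'x': mode=DATA_DONE remaining=0 emitted=6 chunks_done=0
Byte 9 = 0x0D: mode=DATA_CR remaining=0 emitted=6 chunks_done=0

Answer: DATA_CR 0 6 0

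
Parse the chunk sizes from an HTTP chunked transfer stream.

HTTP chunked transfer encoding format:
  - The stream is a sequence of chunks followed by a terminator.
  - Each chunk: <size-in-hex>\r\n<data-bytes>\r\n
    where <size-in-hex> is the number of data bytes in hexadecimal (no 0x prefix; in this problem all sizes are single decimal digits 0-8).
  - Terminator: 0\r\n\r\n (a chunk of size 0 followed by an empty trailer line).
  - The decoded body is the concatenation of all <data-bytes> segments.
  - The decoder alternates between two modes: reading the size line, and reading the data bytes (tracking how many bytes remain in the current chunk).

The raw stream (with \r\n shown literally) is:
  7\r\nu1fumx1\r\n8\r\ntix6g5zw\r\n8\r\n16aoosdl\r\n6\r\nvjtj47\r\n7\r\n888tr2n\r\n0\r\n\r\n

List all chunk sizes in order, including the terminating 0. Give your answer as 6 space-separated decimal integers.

Answer: 7 8 8 6 7 0

Derivation:
Chunk 1: stream[0..1]='7' size=0x7=7, data at stream[3..10]='u1fumx1' -> body[0..7], body so far='u1fumx1'
Chunk 2: stream[12..13]='8' size=0x8=8, data at stream[15..23]='tix6g5zw' -> body[7..15], body so far='u1fumx1tix6g5zw'
Chunk 3: stream[25..26]='8' size=0x8=8, data at stream[28..36]='16aoosdl' -> body[15..23], body so far='u1fumx1tix6g5zw16aoosdl'
Chunk 4: stream[38..39]='6' size=0x6=6, data at stream[41..47]='vjtj47' -> body[23..29], body so far='u1fumx1tix6g5zw16aoosdlvjtj47'
Chunk 5: stream[49..50]='7' size=0x7=7, data at stream[52..59]='888tr2n' -> body[29..36], body so far='u1fumx1tix6g5zw16aoosdlvjtj47888tr2n'
Chunk 6: stream[61..62]='0' size=0 (terminator). Final body='u1fumx1tix6g5zw16aoosdlvjtj47888tr2n' (36 bytes)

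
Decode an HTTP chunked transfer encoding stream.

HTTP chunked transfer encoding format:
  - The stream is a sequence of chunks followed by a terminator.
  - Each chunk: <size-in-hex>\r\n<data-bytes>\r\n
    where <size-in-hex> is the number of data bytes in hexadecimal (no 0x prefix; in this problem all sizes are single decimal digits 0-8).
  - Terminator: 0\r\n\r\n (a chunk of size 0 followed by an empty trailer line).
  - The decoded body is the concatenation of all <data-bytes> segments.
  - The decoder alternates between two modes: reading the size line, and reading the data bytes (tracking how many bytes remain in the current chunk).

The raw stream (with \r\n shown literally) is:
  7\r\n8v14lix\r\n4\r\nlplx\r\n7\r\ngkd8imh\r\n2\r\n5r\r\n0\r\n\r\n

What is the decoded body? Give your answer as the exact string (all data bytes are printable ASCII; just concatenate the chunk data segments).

Answer: 8v14lixlplxgkd8imh5r

Derivation:
Chunk 1: stream[0..1]='7' size=0x7=7, data at stream[3..10]='8v14lix' -> body[0..7], body so far='8v14lix'
Chunk 2: stream[12..13]='4' size=0x4=4, data at stream[15..19]='lplx' -> body[7..11], body so far='8v14lixlplx'
Chunk 3: stream[21..22]='7' size=0x7=7, data at stream[24..31]='gkd8imh' -> body[11..18], body so far='8v14lixlplxgkd8imh'
Chunk 4: stream[33..34]='2' size=0x2=2, data at stream[36..38]='5r' -> body[18..20], body so far='8v14lixlplxgkd8imh5r'
Chunk 5: stream[40..41]='0' size=0 (terminator). Final body='8v14lixlplxgkd8imh5r' (20 bytes)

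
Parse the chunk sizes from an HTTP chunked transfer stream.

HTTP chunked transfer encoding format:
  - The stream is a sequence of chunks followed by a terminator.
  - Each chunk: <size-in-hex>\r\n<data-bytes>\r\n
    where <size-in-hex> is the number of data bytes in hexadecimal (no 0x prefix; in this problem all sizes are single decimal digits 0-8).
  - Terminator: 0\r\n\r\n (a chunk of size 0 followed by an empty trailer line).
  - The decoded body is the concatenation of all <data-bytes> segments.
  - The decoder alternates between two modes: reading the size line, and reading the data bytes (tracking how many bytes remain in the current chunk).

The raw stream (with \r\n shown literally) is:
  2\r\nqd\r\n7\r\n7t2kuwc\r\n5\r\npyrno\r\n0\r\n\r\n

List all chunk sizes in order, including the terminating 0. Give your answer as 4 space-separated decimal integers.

Answer: 2 7 5 0

Derivation:
Chunk 1: stream[0..1]='2' size=0x2=2, data at stream[3..5]='qd' -> body[0..2], body so far='qd'
Chunk 2: stream[7..8]='7' size=0x7=7, data at stream[10..17]='7t2kuwc' -> body[2..9], body so far='qd7t2kuwc'
Chunk 3: stream[19..20]='5' size=0x5=5, data at stream[22..27]='pyrno' -> body[9..14], body so far='qd7t2kuwcpyrno'
Chunk 4: stream[29..30]='0' size=0 (terminator). Final body='qd7t2kuwcpyrno' (14 bytes)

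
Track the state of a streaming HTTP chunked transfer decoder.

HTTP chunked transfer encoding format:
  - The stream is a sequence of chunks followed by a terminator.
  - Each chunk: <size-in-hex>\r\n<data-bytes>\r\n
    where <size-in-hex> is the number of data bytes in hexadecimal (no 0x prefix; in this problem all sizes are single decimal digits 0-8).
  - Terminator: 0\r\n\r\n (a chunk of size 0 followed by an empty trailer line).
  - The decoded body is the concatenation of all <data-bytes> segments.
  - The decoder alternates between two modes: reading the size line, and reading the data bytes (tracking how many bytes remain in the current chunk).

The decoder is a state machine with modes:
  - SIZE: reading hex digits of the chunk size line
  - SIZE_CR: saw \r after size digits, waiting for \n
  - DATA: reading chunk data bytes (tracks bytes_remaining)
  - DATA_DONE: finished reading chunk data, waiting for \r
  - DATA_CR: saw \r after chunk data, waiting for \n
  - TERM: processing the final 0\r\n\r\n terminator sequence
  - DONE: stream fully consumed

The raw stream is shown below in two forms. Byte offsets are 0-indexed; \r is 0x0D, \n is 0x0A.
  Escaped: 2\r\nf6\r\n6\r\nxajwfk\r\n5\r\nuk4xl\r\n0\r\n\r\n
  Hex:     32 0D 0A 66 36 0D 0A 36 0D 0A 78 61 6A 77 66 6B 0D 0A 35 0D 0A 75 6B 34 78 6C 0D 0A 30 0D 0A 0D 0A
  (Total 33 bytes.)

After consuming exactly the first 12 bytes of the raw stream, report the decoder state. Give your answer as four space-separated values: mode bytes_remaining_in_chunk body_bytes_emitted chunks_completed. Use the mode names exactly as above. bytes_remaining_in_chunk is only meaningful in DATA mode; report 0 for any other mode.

Answer: DATA 4 4 1

Derivation:
Byte 0 = '2': mode=SIZE remaining=0 emitted=0 chunks_done=0
Byte 1 = 0x0D: mode=SIZE_CR remaining=0 emitted=0 chunks_done=0
Byte 2 = 0x0A: mode=DATA remaining=2 emitted=0 chunks_done=0
Byte 3 = 'f': mode=DATA remaining=1 emitted=1 chunks_done=0
Byte 4 = '6': mode=DATA_DONE remaining=0 emitted=2 chunks_done=0
Byte 5 = 0x0D: mode=DATA_CR remaining=0 emitted=2 chunks_done=0
Byte 6 = 0x0A: mode=SIZE remaining=0 emitted=2 chunks_done=1
Byte 7 = '6': mode=SIZE remaining=0 emitted=2 chunks_done=1
Byte 8 = 0x0D: mode=SIZE_CR remaining=0 emitted=2 chunks_done=1
Byte 9 = 0x0A: mode=DATA remaining=6 emitted=2 chunks_done=1
Byte 10 = 'x': mode=DATA remaining=5 emitted=3 chunks_done=1
Byte 11 = 'a': mode=DATA remaining=4 emitted=4 chunks_done=1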